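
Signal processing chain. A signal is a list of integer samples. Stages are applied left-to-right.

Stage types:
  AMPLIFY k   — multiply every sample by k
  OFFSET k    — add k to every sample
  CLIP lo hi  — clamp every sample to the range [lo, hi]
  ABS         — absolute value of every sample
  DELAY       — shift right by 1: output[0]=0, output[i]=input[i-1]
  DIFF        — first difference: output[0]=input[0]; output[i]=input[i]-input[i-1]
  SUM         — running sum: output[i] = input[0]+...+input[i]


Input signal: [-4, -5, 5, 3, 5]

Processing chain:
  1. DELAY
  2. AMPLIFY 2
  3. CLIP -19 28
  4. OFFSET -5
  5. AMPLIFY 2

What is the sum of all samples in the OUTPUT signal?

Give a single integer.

Answer: -54

Derivation:
Input: [-4, -5, 5, 3, 5]
Stage 1 (DELAY): [0, -4, -5, 5, 3] = [0, -4, -5, 5, 3] -> [0, -4, -5, 5, 3]
Stage 2 (AMPLIFY 2): 0*2=0, -4*2=-8, -5*2=-10, 5*2=10, 3*2=6 -> [0, -8, -10, 10, 6]
Stage 3 (CLIP -19 28): clip(0,-19,28)=0, clip(-8,-19,28)=-8, clip(-10,-19,28)=-10, clip(10,-19,28)=10, clip(6,-19,28)=6 -> [0, -8, -10, 10, 6]
Stage 4 (OFFSET -5): 0+-5=-5, -8+-5=-13, -10+-5=-15, 10+-5=5, 6+-5=1 -> [-5, -13, -15, 5, 1]
Stage 5 (AMPLIFY 2): -5*2=-10, -13*2=-26, -15*2=-30, 5*2=10, 1*2=2 -> [-10, -26, -30, 10, 2]
Output sum: -54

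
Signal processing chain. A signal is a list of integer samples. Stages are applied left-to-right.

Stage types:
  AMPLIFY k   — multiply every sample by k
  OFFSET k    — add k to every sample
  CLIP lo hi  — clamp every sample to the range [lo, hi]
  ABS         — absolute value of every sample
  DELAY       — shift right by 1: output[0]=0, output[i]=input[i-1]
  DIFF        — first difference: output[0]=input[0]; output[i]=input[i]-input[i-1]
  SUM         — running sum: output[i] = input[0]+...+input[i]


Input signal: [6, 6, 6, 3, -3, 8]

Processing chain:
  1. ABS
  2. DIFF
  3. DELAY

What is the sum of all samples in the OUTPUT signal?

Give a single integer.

Answer: 3

Derivation:
Input: [6, 6, 6, 3, -3, 8]
Stage 1 (ABS): |6|=6, |6|=6, |6|=6, |3|=3, |-3|=3, |8|=8 -> [6, 6, 6, 3, 3, 8]
Stage 2 (DIFF): s[0]=6, 6-6=0, 6-6=0, 3-6=-3, 3-3=0, 8-3=5 -> [6, 0, 0, -3, 0, 5]
Stage 3 (DELAY): [0, 6, 0, 0, -3, 0] = [0, 6, 0, 0, -3, 0] -> [0, 6, 0, 0, -3, 0]
Output sum: 3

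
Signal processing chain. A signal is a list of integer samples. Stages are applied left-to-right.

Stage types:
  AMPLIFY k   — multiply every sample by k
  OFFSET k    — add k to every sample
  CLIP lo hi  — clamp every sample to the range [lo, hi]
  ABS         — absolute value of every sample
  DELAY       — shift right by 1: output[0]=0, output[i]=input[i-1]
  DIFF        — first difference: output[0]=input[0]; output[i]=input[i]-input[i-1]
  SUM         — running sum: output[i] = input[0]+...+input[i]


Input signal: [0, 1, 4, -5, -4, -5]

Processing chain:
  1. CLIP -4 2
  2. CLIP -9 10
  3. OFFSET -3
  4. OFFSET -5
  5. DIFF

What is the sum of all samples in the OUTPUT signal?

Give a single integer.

Answer: -12

Derivation:
Input: [0, 1, 4, -5, -4, -5]
Stage 1 (CLIP -4 2): clip(0,-4,2)=0, clip(1,-4,2)=1, clip(4,-4,2)=2, clip(-5,-4,2)=-4, clip(-4,-4,2)=-4, clip(-5,-4,2)=-4 -> [0, 1, 2, -4, -4, -4]
Stage 2 (CLIP -9 10): clip(0,-9,10)=0, clip(1,-9,10)=1, clip(2,-9,10)=2, clip(-4,-9,10)=-4, clip(-4,-9,10)=-4, clip(-4,-9,10)=-4 -> [0, 1, 2, -4, -4, -4]
Stage 3 (OFFSET -3): 0+-3=-3, 1+-3=-2, 2+-3=-1, -4+-3=-7, -4+-3=-7, -4+-3=-7 -> [-3, -2, -1, -7, -7, -7]
Stage 4 (OFFSET -5): -3+-5=-8, -2+-5=-7, -1+-5=-6, -7+-5=-12, -7+-5=-12, -7+-5=-12 -> [-8, -7, -6, -12, -12, -12]
Stage 5 (DIFF): s[0]=-8, -7--8=1, -6--7=1, -12--6=-6, -12--12=0, -12--12=0 -> [-8, 1, 1, -6, 0, 0]
Output sum: -12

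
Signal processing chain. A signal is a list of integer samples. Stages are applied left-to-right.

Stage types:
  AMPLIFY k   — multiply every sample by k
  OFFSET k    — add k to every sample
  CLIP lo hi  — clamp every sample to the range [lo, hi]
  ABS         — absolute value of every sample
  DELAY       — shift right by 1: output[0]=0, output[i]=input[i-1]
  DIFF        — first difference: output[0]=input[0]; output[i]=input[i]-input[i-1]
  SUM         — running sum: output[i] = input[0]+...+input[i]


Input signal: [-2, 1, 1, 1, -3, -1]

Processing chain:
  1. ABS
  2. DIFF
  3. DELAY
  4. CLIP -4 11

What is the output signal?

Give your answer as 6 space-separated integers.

Input: [-2, 1, 1, 1, -3, -1]
Stage 1 (ABS): |-2|=2, |1|=1, |1|=1, |1|=1, |-3|=3, |-1|=1 -> [2, 1, 1, 1, 3, 1]
Stage 2 (DIFF): s[0]=2, 1-2=-1, 1-1=0, 1-1=0, 3-1=2, 1-3=-2 -> [2, -1, 0, 0, 2, -2]
Stage 3 (DELAY): [0, 2, -1, 0, 0, 2] = [0, 2, -1, 0, 0, 2] -> [0, 2, -1, 0, 0, 2]
Stage 4 (CLIP -4 11): clip(0,-4,11)=0, clip(2,-4,11)=2, clip(-1,-4,11)=-1, clip(0,-4,11)=0, clip(0,-4,11)=0, clip(2,-4,11)=2 -> [0, 2, -1, 0, 0, 2]

Answer: 0 2 -1 0 0 2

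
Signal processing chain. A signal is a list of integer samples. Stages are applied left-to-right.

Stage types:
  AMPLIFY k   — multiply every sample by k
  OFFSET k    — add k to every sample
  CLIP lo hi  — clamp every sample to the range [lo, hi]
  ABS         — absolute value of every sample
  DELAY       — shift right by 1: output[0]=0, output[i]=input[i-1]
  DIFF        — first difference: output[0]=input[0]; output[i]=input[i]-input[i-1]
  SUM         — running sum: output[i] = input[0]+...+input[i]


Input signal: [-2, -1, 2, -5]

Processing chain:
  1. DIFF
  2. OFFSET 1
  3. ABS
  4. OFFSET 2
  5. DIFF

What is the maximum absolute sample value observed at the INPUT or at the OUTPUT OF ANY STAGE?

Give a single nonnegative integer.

Answer: 8

Derivation:
Input: [-2, -1, 2, -5] (max |s|=5)
Stage 1 (DIFF): s[0]=-2, -1--2=1, 2--1=3, -5-2=-7 -> [-2, 1, 3, -7] (max |s|=7)
Stage 2 (OFFSET 1): -2+1=-1, 1+1=2, 3+1=4, -7+1=-6 -> [-1, 2, 4, -6] (max |s|=6)
Stage 3 (ABS): |-1|=1, |2|=2, |4|=4, |-6|=6 -> [1, 2, 4, 6] (max |s|=6)
Stage 4 (OFFSET 2): 1+2=3, 2+2=4, 4+2=6, 6+2=8 -> [3, 4, 6, 8] (max |s|=8)
Stage 5 (DIFF): s[0]=3, 4-3=1, 6-4=2, 8-6=2 -> [3, 1, 2, 2] (max |s|=3)
Overall max amplitude: 8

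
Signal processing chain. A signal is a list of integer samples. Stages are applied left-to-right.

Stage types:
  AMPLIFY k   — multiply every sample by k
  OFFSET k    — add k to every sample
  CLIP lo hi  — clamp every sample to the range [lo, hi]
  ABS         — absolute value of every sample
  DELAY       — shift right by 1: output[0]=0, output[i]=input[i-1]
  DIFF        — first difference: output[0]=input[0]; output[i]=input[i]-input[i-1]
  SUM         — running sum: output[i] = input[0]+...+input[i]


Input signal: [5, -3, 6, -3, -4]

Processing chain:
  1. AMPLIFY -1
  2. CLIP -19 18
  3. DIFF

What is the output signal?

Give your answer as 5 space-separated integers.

Answer: -5 8 -9 9 1

Derivation:
Input: [5, -3, 6, -3, -4]
Stage 1 (AMPLIFY -1): 5*-1=-5, -3*-1=3, 6*-1=-6, -3*-1=3, -4*-1=4 -> [-5, 3, -6, 3, 4]
Stage 2 (CLIP -19 18): clip(-5,-19,18)=-5, clip(3,-19,18)=3, clip(-6,-19,18)=-6, clip(3,-19,18)=3, clip(4,-19,18)=4 -> [-5, 3, -6, 3, 4]
Stage 3 (DIFF): s[0]=-5, 3--5=8, -6-3=-9, 3--6=9, 4-3=1 -> [-5, 8, -9, 9, 1]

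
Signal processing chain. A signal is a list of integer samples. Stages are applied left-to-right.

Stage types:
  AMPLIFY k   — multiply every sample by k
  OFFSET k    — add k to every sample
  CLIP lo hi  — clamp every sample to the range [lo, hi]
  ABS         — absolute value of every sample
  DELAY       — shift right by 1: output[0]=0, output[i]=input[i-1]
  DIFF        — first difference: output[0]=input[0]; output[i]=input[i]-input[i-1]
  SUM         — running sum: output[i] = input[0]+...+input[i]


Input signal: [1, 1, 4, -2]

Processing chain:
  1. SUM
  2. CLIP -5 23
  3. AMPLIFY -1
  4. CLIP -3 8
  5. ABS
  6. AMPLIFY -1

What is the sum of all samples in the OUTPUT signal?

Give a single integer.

Answer: -9

Derivation:
Input: [1, 1, 4, -2]
Stage 1 (SUM): sum[0..0]=1, sum[0..1]=2, sum[0..2]=6, sum[0..3]=4 -> [1, 2, 6, 4]
Stage 2 (CLIP -5 23): clip(1,-5,23)=1, clip(2,-5,23)=2, clip(6,-5,23)=6, clip(4,-5,23)=4 -> [1, 2, 6, 4]
Stage 3 (AMPLIFY -1): 1*-1=-1, 2*-1=-2, 6*-1=-6, 4*-1=-4 -> [-1, -2, -6, -4]
Stage 4 (CLIP -3 8): clip(-1,-3,8)=-1, clip(-2,-3,8)=-2, clip(-6,-3,8)=-3, clip(-4,-3,8)=-3 -> [-1, -2, -3, -3]
Stage 5 (ABS): |-1|=1, |-2|=2, |-3|=3, |-3|=3 -> [1, 2, 3, 3]
Stage 6 (AMPLIFY -1): 1*-1=-1, 2*-1=-2, 3*-1=-3, 3*-1=-3 -> [-1, -2, -3, -3]
Output sum: -9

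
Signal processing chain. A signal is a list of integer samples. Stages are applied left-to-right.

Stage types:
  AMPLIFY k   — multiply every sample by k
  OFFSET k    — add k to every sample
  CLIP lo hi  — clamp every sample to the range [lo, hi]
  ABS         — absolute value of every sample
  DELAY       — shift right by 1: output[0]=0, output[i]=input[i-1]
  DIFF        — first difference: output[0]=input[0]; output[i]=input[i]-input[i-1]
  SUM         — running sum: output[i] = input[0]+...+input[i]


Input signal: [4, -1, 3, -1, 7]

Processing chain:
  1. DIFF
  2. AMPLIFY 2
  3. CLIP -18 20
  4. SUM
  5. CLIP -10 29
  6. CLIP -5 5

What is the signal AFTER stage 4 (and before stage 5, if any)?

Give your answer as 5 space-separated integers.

Input: [4, -1, 3, -1, 7]
Stage 1 (DIFF): s[0]=4, -1-4=-5, 3--1=4, -1-3=-4, 7--1=8 -> [4, -5, 4, -4, 8]
Stage 2 (AMPLIFY 2): 4*2=8, -5*2=-10, 4*2=8, -4*2=-8, 8*2=16 -> [8, -10, 8, -8, 16]
Stage 3 (CLIP -18 20): clip(8,-18,20)=8, clip(-10,-18,20)=-10, clip(8,-18,20)=8, clip(-8,-18,20)=-8, clip(16,-18,20)=16 -> [8, -10, 8, -8, 16]
Stage 4 (SUM): sum[0..0]=8, sum[0..1]=-2, sum[0..2]=6, sum[0..3]=-2, sum[0..4]=14 -> [8, -2, 6, -2, 14]

Answer: 8 -2 6 -2 14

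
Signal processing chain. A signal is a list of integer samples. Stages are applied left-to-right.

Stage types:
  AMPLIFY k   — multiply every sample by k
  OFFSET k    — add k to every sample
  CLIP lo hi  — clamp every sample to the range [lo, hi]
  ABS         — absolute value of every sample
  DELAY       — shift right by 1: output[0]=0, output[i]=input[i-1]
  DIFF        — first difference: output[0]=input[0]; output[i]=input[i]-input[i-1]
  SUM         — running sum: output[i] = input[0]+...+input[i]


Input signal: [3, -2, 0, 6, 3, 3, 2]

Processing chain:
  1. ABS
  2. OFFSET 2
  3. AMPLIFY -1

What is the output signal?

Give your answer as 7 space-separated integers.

Input: [3, -2, 0, 6, 3, 3, 2]
Stage 1 (ABS): |3|=3, |-2|=2, |0|=0, |6|=6, |3|=3, |3|=3, |2|=2 -> [3, 2, 0, 6, 3, 3, 2]
Stage 2 (OFFSET 2): 3+2=5, 2+2=4, 0+2=2, 6+2=8, 3+2=5, 3+2=5, 2+2=4 -> [5, 4, 2, 8, 5, 5, 4]
Stage 3 (AMPLIFY -1): 5*-1=-5, 4*-1=-4, 2*-1=-2, 8*-1=-8, 5*-1=-5, 5*-1=-5, 4*-1=-4 -> [-5, -4, -2, -8, -5, -5, -4]

Answer: -5 -4 -2 -8 -5 -5 -4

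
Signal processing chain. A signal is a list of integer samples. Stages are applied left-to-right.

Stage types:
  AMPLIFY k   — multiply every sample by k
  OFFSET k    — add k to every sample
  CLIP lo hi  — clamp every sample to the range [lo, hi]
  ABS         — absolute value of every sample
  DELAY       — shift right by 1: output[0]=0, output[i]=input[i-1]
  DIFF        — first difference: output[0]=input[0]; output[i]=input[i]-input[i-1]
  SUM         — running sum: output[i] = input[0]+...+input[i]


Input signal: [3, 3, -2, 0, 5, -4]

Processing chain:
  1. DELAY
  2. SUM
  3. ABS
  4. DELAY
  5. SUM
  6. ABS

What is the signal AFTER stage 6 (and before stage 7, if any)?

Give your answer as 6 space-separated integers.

Answer: 0 0 3 9 13 17

Derivation:
Input: [3, 3, -2, 0, 5, -4]
Stage 1 (DELAY): [0, 3, 3, -2, 0, 5] = [0, 3, 3, -2, 0, 5] -> [0, 3, 3, -2, 0, 5]
Stage 2 (SUM): sum[0..0]=0, sum[0..1]=3, sum[0..2]=6, sum[0..3]=4, sum[0..4]=4, sum[0..5]=9 -> [0, 3, 6, 4, 4, 9]
Stage 3 (ABS): |0|=0, |3|=3, |6|=6, |4|=4, |4|=4, |9|=9 -> [0, 3, 6, 4, 4, 9]
Stage 4 (DELAY): [0, 0, 3, 6, 4, 4] = [0, 0, 3, 6, 4, 4] -> [0, 0, 3, 6, 4, 4]
Stage 5 (SUM): sum[0..0]=0, sum[0..1]=0, sum[0..2]=3, sum[0..3]=9, sum[0..4]=13, sum[0..5]=17 -> [0, 0, 3, 9, 13, 17]
Stage 6 (ABS): |0|=0, |0|=0, |3|=3, |9|=9, |13|=13, |17|=17 -> [0, 0, 3, 9, 13, 17]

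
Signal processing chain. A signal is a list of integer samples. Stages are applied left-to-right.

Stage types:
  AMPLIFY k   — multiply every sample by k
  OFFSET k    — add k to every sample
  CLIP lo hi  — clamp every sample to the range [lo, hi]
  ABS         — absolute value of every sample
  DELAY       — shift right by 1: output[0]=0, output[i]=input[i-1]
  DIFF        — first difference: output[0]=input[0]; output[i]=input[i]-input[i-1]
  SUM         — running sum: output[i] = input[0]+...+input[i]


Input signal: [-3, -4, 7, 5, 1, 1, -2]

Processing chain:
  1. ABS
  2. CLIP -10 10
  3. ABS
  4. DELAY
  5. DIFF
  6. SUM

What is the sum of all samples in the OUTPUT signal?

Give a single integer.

Answer: 21

Derivation:
Input: [-3, -4, 7, 5, 1, 1, -2]
Stage 1 (ABS): |-3|=3, |-4|=4, |7|=7, |5|=5, |1|=1, |1|=1, |-2|=2 -> [3, 4, 7, 5, 1, 1, 2]
Stage 2 (CLIP -10 10): clip(3,-10,10)=3, clip(4,-10,10)=4, clip(7,-10,10)=7, clip(5,-10,10)=5, clip(1,-10,10)=1, clip(1,-10,10)=1, clip(2,-10,10)=2 -> [3, 4, 7, 5, 1, 1, 2]
Stage 3 (ABS): |3|=3, |4|=4, |7|=7, |5|=5, |1|=1, |1|=1, |2|=2 -> [3, 4, 7, 5, 1, 1, 2]
Stage 4 (DELAY): [0, 3, 4, 7, 5, 1, 1] = [0, 3, 4, 7, 5, 1, 1] -> [0, 3, 4, 7, 5, 1, 1]
Stage 5 (DIFF): s[0]=0, 3-0=3, 4-3=1, 7-4=3, 5-7=-2, 1-5=-4, 1-1=0 -> [0, 3, 1, 3, -2, -4, 0]
Stage 6 (SUM): sum[0..0]=0, sum[0..1]=3, sum[0..2]=4, sum[0..3]=7, sum[0..4]=5, sum[0..5]=1, sum[0..6]=1 -> [0, 3, 4, 7, 5, 1, 1]
Output sum: 21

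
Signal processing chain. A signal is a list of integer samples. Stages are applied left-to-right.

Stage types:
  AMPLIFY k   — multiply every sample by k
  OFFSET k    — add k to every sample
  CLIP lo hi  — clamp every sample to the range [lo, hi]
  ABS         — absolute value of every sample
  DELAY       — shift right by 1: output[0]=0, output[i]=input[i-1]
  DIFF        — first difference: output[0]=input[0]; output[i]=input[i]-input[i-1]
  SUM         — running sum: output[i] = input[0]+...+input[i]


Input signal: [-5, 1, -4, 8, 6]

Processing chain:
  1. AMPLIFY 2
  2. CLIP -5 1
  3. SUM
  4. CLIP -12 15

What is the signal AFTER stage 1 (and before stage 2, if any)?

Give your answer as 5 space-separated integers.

Answer: -10 2 -8 16 12

Derivation:
Input: [-5, 1, -4, 8, 6]
Stage 1 (AMPLIFY 2): -5*2=-10, 1*2=2, -4*2=-8, 8*2=16, 6*2=12 -> [-10, 2, -8, 16, 12]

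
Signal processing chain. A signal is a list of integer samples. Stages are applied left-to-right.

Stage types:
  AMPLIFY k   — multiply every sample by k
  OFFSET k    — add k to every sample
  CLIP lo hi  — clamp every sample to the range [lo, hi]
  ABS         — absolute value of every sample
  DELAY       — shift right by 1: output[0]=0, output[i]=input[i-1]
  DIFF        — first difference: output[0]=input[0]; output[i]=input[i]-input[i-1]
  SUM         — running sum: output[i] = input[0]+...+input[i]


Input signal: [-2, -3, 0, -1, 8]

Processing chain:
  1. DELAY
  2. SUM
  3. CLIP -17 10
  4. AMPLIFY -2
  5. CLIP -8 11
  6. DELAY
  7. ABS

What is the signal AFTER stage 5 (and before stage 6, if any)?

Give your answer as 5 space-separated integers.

Answer: 0 4 10 10 11

Derivation:
Input: [-2, -3, 0, -1, 8]
Stage 1 (DELAY): [0, -2, -3, 0, -1] = [0, -2, -3, 0, -1] -> [0, -2, -3, 0, -1]
Stage 2 (SUM): sum[0..0]=0, sum[0..1]=-2, sum[0..2]=-5, sum[0..3]=-5, sum[0..4]=-6 -> [0, -2, -5, -5, -6]
Stage 3 (CLIP -17 10): clip(0,-17,10)=0, clip(-2,-17,10)=-2, clip(-5,-17,10)=-5, clip(-5,-17,10)=-5, clip(-6,-17,10)=-6 -> [0, -2, -5, -5, -6]
Stage 4 (AMPLIFY -2): 0*-2=0, -2*-2=4, -5*-2=10, -5*-2=10, -6*-2=12 -> [0, 4, 10, 10, 12]
Stage 5 (CLIP -8 11): clip(0,-8,11)=0, clip(4,-8,11)=4, clip(10,-8,11)=10, clip(10,-8,11)=10, clip(12,-8,11)=11 -> [0, 4, 10, 10, 11]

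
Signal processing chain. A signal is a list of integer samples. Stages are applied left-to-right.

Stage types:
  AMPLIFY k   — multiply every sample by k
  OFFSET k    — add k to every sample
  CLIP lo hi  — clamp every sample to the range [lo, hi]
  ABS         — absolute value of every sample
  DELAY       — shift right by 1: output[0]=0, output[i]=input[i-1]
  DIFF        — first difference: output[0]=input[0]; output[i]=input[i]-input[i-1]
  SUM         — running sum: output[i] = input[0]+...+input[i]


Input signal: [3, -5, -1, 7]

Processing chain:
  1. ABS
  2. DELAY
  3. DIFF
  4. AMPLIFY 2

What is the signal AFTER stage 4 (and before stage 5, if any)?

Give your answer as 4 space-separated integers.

Answer: 0 6 4 -8

Derivation:
Input: [3, -5, -1, 7]
Stage 1 (ABS): |3|=3, |-5|=5, |-1|=1, |7|=7 -> [3, 5, 1, 7]
Stage 2 (DELAY): [0, 3, 5, 1] = [0, 3, 5, 1] -> [0, 3, 5, 1]
Stage 3 (DIFF): s[0]=0, 3-0=3, 5-3=2, 1-5=-4 -> [0, 3, 2, -4]
Stage 4 (AMPLIFY 2): 0*2=0, 3*2=6, 2*2=4, -4*2=-8 -> [0, 6, 4, -8]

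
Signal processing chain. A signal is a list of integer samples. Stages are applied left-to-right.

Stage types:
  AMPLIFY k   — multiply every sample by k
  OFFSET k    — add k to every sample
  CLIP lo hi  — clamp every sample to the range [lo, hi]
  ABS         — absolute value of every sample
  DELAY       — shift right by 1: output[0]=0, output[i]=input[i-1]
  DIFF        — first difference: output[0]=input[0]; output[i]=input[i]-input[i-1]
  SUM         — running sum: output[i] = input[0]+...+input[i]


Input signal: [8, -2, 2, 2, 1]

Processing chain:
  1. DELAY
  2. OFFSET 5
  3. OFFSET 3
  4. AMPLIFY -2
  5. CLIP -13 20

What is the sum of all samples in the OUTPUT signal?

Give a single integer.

Input: [8, -2, 2, 2, 1]
Stage 1 (DELAY): [0, 8, -2, 2, 2] = [0, 8, -2, 2, 2] -> [0, 8, -2, 2, 2]
Stage 2 (OFFSET 5): 0+5=5, 8+5=13, -2+5=3, 2+5=7, 2+5=7 -> [5, 13, 3, 7, 7]
Stage 3 (OFFSET 3): 5+3=8, 13+3=16, 3+3=6, 7+3=10, 7+3=10 -> [8, 16, 6, 10, 10]
Stage 4 (AMPLIFY -2): 8*-2=-16, 16*-2=-32, 6*-2=-12, 10*-2=-20, 10*-2=-20 -> [-16, -32, -12, -20, -20]
Stage 5 (CLIP -13 20): clip(-16,-13,20)=-13, clip(-32,-13,20)=-13, clip(-12,-13,20)=-12, clip(-20,-13,20)=-13, clip(-20,-13,20)=-13 -> [-13, -13, -12, -13, -13]
Output sum: -64

Answer: -64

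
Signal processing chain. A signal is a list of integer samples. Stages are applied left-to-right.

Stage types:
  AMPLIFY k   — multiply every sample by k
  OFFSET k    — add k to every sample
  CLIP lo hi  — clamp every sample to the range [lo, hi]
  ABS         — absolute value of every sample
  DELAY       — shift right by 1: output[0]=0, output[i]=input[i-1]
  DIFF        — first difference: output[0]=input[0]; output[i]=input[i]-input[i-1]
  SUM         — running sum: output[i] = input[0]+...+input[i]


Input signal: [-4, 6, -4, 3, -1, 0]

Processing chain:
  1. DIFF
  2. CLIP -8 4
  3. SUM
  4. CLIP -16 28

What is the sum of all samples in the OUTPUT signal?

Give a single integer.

Answer: -31

Derivation:
Input: [-4, 6, -4, 3, -1, 0]
Stage 1 (DIFF): s[0]=-4, 6--4=10, -4-6=-10, 3--4=7, -1-3=-4, 0--1=1 -> [-4, 10, -10, 7, -4, 1]
Stage 2 (CLIP -8 4): clip(-4,-8,4)=-4, clip(10,-8,4)=4, clip(-10,-8,4)=-8, clip(7,-8,4)=4, clip(-4,-8,4)=-4, clip(1,-8,4)=1 -> [-4, 4, -8, 4, -4, 1]
Stage 3 (SUM): sum[0..0]=-4, sum[0..1]=0, sum[0..2]=-8, sum[0..3]=-4, sum[0..4]=-8, sum[0..5]=-7 -> [-4, 0, -8, -4, -8, -7]
Stage 4 (CLIP -16 28): clip(-4,-16,28)=-4, clip(0,-16,28)=0, clip(-8,-16,28)=-8, clip(-4,-16,28)=-4, clip(-8,-16,28)=-8, clip(-7,-16,28)=-7 -> [-4, 0, -8, -4, -8, -7]
Output sum: -31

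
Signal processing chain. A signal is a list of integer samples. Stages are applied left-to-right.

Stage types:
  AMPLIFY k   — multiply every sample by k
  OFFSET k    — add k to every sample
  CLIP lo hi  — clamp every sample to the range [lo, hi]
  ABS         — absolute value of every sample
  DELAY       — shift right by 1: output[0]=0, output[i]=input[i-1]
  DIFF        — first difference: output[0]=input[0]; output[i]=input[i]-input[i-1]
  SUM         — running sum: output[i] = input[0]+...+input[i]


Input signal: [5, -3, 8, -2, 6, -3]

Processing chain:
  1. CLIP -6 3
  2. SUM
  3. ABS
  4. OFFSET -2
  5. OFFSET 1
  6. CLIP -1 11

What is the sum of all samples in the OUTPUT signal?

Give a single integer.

Input: [5, -3, 8, -2, 6, -3]
Stage 1 (CLIP -6 3): clip(5,-6,3)=3, clip(-3,-6,3)=-3, clip(8,-6,3)=3, clip(-2,-6,3)=-2, clip(6,-6,3)=3, clip(-3,-6,3)=-3 -> [3, -3, 3, -2, 3, -3]
Stage 2 (SUM): sum[0..0]=3, sum[0..1]=0, sum[0..2]=3, sum[0..3]=1, sum[0..4]=4, sum[0..5]=1 -> [3, 0, 3, 1, 4, 1]
Stage 3 (ABS): |3|=3, |0|=0, |3|=3, |1|=1, |4|=4, |1|=1 -> [3, 0, 3, 1, 4, 1]
Stage 4 (OFFSET -2): 3+-2=1, 0+-2=-2, 3+-2=1, 1+-2=-1, 4+-2=2, 1+-2=-1 -> [1, -2, 1, -1, 2, -1]
Stage 5 (OFFSET 1): 1+1=2, -2+1=-1, 1+1=2, -1+1=0, 2+1=3, -1+1=0 -> [2, -1, 2, 0, 3, 0]
Stage 6 (CLIP -1 11): clip(2,-1,11)=2, clip(-1,-1,11)=-1, clip(2,-1,11)=2, clip(0,-1,11)=0, clip(3,-1,11)=3, clip(0,-1,11)=0 -> [2, -1, 2, 0, 3, 0]
Output sum: 6

Answer: 6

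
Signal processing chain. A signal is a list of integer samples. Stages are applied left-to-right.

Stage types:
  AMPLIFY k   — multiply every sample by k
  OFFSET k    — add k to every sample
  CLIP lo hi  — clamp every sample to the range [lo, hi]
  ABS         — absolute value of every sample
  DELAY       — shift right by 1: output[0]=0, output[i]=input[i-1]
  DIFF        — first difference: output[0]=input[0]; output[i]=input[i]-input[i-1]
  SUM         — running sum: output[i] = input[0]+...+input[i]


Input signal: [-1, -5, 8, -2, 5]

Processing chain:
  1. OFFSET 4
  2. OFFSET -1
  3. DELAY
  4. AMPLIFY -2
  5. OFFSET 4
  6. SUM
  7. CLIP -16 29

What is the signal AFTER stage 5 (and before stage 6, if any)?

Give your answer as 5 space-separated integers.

Answer: 4 0 8 -18 2

Derivation:
Input: [-1, -5, 8, -2, 5]
Stage 1 (OFFSET 4): -1+4=3, -5+4=-1, 8+4=12, -2+4=2, 5+4=9 -> [3, -1, 12, 2, 9]
Stage 2 (OFFSET -1): 3+-1=2, -1+-1=-2, 12+-1=11, 2+-1=1, 9+-1=8 -> [2, -2, 11, 1, 8]
Stage 3 (DELAY): [0, 2, -2, 11, 1] = [0, 2, -2, 11, 1] -> [0, 2, -2, 11, 1]
Stage 4 (AMPLIFY -2): 0*-2=0, 2*-2=-4, -2*-2=4, 11*-2=-22, 1*-2=-2 -> [0, -4, 4, -22, -2]
Stage 5 (OFFSET 4): 0+4=4, -4+4=0, 4+4=8, -22+4=-18, -2+4=2 -> [4, 0, 8, -18, 2]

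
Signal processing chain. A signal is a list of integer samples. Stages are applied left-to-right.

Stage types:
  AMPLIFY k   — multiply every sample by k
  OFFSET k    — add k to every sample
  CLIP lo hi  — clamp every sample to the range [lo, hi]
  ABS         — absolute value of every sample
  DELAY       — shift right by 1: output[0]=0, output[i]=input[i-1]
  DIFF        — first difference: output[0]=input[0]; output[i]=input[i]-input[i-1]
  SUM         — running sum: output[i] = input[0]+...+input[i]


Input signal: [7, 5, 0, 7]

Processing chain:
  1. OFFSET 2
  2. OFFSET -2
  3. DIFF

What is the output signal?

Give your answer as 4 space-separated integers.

Input: [7, 5, 0, 7]
Stage 1 (OFFSET 2): 7+2=9, 5+2=7, 0+2=2, 7+2=9 -> [9, 7, 2, 9]
Stage 2 (OFFSET -2): 9+-2=7, 7+-2=5, 2+-2=0, 9+-2=7 -> [7, 5, 0, 7]
Stage 3 (DIFF): s[0]=7, 5-7=-2, 0-5=-5, 7-0=7 -> [7, -2, -5, 7]

Answer: 7 -2 -5 7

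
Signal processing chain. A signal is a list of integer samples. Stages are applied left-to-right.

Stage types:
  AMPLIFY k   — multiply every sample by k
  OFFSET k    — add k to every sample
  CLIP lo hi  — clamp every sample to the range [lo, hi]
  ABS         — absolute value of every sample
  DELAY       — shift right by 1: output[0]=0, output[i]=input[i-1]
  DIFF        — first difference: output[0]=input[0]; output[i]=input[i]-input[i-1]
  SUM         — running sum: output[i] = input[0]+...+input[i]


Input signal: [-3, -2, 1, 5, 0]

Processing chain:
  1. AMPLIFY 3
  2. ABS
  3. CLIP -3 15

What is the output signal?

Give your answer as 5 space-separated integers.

Answer: 9 6 3 15 0

Derivation:
Input: [-3, -2, 1, 5, 0]
Stage 1 (AMPLIFY 3): -3*3=-9, -2*3=-6, 1*3=3, 5*3=15, 0*3=0 -> [-9, -6, 3, 15, 0]
Stage 2 (ABS): |-9|=9, |-6|=6, |3|=3, |15|=15, |0|=0 -> [9, 6, 3, 15, 0]
Stage 3 (CLIP -3 15): clip(9,-3,15)=9, clip(6,-3,15)=6, clip(3,-3,15)=3, clip(15,-3,15)=15, clip(0,-3,15)=0 -> [9, 6, 3, 15, 0]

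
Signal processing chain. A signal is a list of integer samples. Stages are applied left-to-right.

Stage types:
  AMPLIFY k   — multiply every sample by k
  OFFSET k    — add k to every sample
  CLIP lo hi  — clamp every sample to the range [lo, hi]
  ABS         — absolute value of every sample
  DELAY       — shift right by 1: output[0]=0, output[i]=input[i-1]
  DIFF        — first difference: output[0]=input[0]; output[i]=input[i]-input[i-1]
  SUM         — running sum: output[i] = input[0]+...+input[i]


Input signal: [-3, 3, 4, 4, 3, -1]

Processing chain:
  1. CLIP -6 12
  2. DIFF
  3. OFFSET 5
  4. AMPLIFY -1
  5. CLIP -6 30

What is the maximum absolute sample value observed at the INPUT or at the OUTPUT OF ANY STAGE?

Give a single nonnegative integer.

Answer: 11

Derivation:
Input: [-3, 3, 4, 4, 3, -1] (max |s|=4)
Stage 1 (CLIP -6 12): clip(-3,-6,12)=-3, clip(3,-6,12)=3, clip(4,-6,12)=4, clip(4,-6,12)=4, clip(3,-6,12)=3, clip(-1,-6,12)=-1 -> [-3, 3, 4, 4, 3, -1] (max |s|=4)
Stage 2 (DIFF): s[0]=-3, 3--3=6, 4-3=1, 4-4=0, 3-4=-1, -1-3=-4 -> [-3, 6, 1, 0, -1, -4] (max |s|=6)
Stage 3 (OFFSET 5): -3+5=2, 6+5=11, 1+5=6, 0+5=5, -1+5=4, -4+5=1 -> [2, 11, 6, 5, 4, 1] (max |s|=11)
Stage 4 (AMPLIFY -1): 2*-1=-2, 11*-1=-11, 6*-1=-6, 5*-1=-5, 4*-1=-4, 1*-1=-1 -> [-2, -11, -6, -5, -4, -1] (max |s|=11)
Stage 5 (CLIP -6 30): clip(-2,-6,30)=-2, clip(-11,-6,30)=-6, clip(-6,-6,30)=-6, clip(-5,-6,30)=-5, clip(-4,-6,30)=-4, clip(-1,-6,30)=-1 -> [-2, -6, -6, -5, -4, -1] (max |s|=6)
Overall max amplitude: 11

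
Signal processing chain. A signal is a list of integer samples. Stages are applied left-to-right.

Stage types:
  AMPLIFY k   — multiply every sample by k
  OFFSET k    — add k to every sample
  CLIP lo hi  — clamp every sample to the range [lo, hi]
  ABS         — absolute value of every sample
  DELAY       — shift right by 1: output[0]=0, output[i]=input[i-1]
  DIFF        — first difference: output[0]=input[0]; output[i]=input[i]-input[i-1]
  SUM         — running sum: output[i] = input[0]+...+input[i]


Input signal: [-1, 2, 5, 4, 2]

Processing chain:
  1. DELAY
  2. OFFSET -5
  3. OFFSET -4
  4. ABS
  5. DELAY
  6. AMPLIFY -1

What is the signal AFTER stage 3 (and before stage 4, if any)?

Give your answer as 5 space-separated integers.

Answer: -9 -10 -7 -4 -5

Derivation:
Input: [-1, 2, 5, 4, 2]
Stage 1 (DELAY): [0, -1, 2, 5, 4] = [0, -1, 2, 5, 4] -> [0, -1, 2, 5, 4]
Stage 2 (OFFSET -5): 0+-5=-5, -1+-5=-6, 2+-5=-3, 5+-5=0, 4+-5=-1 -> [-5, -6, -3, 0, -1]
Stage 3 (OFFSET -4): -5+-4=-9, -6+-4=-10, -3+-4=-7, 0+-4=-4, -1+-4=-5 -> [-9, -10, -7, -4, -5]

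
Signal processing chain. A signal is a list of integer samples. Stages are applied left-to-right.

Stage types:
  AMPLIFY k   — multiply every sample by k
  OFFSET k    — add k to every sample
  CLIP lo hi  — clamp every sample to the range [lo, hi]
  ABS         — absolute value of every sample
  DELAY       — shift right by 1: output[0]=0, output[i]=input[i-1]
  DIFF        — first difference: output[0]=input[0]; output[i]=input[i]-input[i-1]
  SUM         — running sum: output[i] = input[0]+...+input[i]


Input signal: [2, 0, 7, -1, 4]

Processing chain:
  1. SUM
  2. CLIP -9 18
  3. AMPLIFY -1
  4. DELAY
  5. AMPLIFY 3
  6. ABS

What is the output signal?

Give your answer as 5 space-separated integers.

Answer: 0 6 6 27 24

Derivation:
Input: [2, 0, 7, -1, 4]
Stage 1 (SUM): sum[0..0]=2, sum[0..1]=2, sum[0..2]=9, sum[0..3]=8, sum[0..4]=12 -> [2, 2, 9, 8, 12]
Stage 2 (CLIP -9 18): clip(2,-9,18)=2, clip(2,-9,18)=2, clip(9,-9,18)=9, clip(8,-9,18)=8, clip(12,-9,18)=12 -> [2, 2, 9, 8, 12]
Stage 3 (AMPLIFY -1): 2*-1=-2, 2*-1=-2, 9*-1=-9, 8*-1=-8, 12*-1=-12 -> [-2, -2, -9, -8, -12]
Stage 4 (DELAY): [0, -2, -2, -9, -8] = [0, -2, -2, -9, -8] -> [0, -2, -2, -9, -8]
Stage 5 (AMPLIFY 3): 0*3=0, -2*3=-6, -2*3=-6, -9*3=-27, -8*3=-24 -> [0, -6, -6, -27, -24]
Stage 6 (ABS): |0|=0, |-6|=6, |-6|=6, |-27|=27, |-24|=24 -> [0, 6, 6, 27, 24]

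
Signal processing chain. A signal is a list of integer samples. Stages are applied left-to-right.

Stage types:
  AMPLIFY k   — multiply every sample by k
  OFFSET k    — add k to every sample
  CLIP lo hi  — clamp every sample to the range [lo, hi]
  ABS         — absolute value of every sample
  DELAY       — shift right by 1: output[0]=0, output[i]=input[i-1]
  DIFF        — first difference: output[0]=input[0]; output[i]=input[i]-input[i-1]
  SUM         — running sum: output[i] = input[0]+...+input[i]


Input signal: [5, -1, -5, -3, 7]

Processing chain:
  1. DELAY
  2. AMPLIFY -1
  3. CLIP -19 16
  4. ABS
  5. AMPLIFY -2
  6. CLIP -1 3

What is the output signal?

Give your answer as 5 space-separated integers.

Answer: 0 -1 -1 -1 -1

Derivation:
Input: [5, -1, -5, -3, 7]
Stage 1 (DELAY): [0, 5, -1, -5, -3] = [0, 5, -1, -5, -3] -> [0, 5, -1, -5, -3]
Stage 2 (AMPLIFY -1): 0*-1=0, 5*-1=-5, -1*-1=1, -5*-1=5, -3*-1=3 -> [0, -5, 1, 5, 3]
Stage 3 (CLIP -19 16): clip(0,-19,16)=0, clip(-5,-19,16)=-5, clip(1,-19,16)=1, clip(5,-19,16)=5, clip(3,-19,16)=3 -> [0, -5, 1, 5, 3]
Stage 4 (ABS): |0|=0, |-5|=5, |1|=1, |5|=5, |3|=3 -> [0, 5, 1, 5, 3]
Stage 5 (AMPLIFY -2): 0*-2=0, 5*-2=-10, 1*-2=-2, 5*-2=-10, 3*-2=-6 -> [0, -10, -2, -10, -6]
Stage 6 (CLIP -1 3): clip(0,-1,3)=0, clip(-10,-1,3)=-1, clip(-2,-1,3)=-1, clip(-10,-1,3)=-1, clip(-6,-1,3)=-1 -> [0, -1, -1, -1, -1]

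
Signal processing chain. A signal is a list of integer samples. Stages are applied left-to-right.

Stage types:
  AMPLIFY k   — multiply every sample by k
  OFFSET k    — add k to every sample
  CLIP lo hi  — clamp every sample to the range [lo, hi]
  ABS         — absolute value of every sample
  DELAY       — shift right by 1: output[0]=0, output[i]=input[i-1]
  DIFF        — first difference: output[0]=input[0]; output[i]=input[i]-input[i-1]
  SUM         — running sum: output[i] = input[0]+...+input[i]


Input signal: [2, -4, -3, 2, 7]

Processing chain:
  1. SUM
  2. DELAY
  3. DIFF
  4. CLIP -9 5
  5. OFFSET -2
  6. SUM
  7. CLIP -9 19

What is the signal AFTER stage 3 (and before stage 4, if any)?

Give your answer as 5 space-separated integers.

Answer: 0 2 -4 -3 2

Derivation:
Input: [2, -4, -3, 2, 7]
Stage 1 (SUM): sum[0..0]=2, sum[0..1]=-2, sum[0..2]=-5, sum[0..3]=-3, sum[0..4]=4 -> [2, -2, -5, -3, 4]
Stage 2 (DELAY): [0, 2, -2, -5, -3] = [0, 2, -2, -5, -3] -> [0, 2, -2, -5, -3]
Stage 3 (DIFF): s[0]=0, 2-0=2, -2-2=-4, -5--2=-3, -3--5=2 -> [0, 2, -4, -3, 2]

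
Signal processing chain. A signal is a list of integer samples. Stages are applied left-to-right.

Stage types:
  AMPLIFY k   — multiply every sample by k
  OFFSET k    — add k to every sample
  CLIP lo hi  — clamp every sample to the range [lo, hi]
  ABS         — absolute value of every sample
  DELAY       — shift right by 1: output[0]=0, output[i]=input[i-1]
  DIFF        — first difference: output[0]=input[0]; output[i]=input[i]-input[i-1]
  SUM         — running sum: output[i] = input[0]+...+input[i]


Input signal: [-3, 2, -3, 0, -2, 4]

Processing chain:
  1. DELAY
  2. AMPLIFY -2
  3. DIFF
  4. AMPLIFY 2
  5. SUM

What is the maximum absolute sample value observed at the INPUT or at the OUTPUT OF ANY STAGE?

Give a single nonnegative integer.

Input: [-3, 2, -3, 0, -2, 4] (max |s|=4)
Stage 1 (DELAY): [0, -3, 2, -3, 0, -2] = [0, -3, 2, -3, 0, -2] -> [0, -3, 2, -3, 0, -2] (max |s|=3)
Stage 2 (AMPLIFY -2): 0*-2=0, -3*-2=6, 2*-2=-4, -3*-2=6, 0*-2=0, -2*-2=4 -> [0, 6, -4, 6, 0, 4] (max |s|=6)
Stage 3 (DIFF): s[0]=0, 6-0=6, -4-6=-10, 6--4=10, 0-6=-6, 4-0=4 -> [0, 6, -10, 10, -6, 4] (max |s|=10)
Stage 4 (AMPLIFY 2): 0*2=0, 6*2=12, -10*2=-20, 10*2=20, -6*2=-12, 4*2=8 -> [0, 12, -20, 20, -12, 8] (max |s|=20)
Stage 5 (SUM): sum[0..0]=0, sum[0..1]=12, sum[0..2]=-8, sum[0..3]=12, sum[0..4]=0, sum[0..5]=8 -> [0, 12, -8, 12, 0, 8] (max |s|=12)
Overall max amplitude: 20

Answer: 20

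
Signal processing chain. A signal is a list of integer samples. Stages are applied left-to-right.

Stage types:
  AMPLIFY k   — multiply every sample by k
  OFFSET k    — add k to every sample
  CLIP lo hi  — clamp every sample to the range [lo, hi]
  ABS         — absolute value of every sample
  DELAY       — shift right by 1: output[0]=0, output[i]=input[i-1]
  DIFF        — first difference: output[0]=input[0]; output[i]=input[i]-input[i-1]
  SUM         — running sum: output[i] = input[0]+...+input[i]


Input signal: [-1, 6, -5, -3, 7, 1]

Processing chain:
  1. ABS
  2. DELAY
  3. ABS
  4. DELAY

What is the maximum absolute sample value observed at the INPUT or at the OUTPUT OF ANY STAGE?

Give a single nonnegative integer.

Input: [-1, 6, -5, -3, 7, 1] (max |s|=7)
Stage 1 (ABS): |-1|=1, |6|=6, |-5|=5, |-3|=3, |7|=7, |1|=1 -> [1, 6, 5, 3, 7, 1] (max |s|=7)
Stage 2 (DELAY): [0, 1, 6, 5, 3, 7] = [0, 1, 6, 5, 3, 7] -> [0, 1, 6, 5, 3, 7] (max |s|=7)
Stage 3 (ABS): |0|=0, |1|=1, |6|=6, |5|=5, |3|=3, |7|=7 -> [0, 1, 6, 5, 3, 7] (max |s|=7)
Stage 4 (DELAY): [0, 0, 1, 6, 5, 3] = [0, 0, 1, 6, 5, 3] -> [0, 0, 1, 6, 5, 3] (max |s|=6)
Overall max amplitude: 7

Answer: 7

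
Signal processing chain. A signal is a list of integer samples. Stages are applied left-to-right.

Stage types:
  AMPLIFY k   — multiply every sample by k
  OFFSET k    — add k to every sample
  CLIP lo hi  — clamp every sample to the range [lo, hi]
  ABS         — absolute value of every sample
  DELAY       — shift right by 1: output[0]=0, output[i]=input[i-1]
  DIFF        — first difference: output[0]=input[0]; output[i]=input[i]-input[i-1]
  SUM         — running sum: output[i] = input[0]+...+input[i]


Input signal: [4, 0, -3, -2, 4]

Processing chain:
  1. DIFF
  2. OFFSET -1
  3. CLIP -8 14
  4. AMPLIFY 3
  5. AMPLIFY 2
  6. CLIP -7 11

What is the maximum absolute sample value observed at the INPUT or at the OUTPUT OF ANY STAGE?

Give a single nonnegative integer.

Input: [4, 0, -3, -2, 4] (max |s|=4)
Stage 1 (DIFF): s[0]=4, 0-4=-4, -3-0=-3, -2--3=1, 4--2=6 -> [4, -4, -3, 1, 6] (max |s|=6)
Stage 2 (OFFSET -1): 4+-1=3, -4+-1=-5, -3+-1=-4, 1+-1=0, 6+-1=5 -> [3, -5, -4, 0, 5] (max |s|=5)
Stage 3 (CLIP -8 14): clip(3,-8,14)=3, clip(-5,-8,14)=-5, clip(-4,-8,14)=-4, clip(0,-8,14)=0, clip(5,-8,14)=5 -> [3, -5, -4, 0, 5] (max |s|=5)
Stage 4 (AMPLIFY 3): 3*3=9, -5*3=-15, -4*3=-12, 0*3=0, 5*3=15 -> [9, -15, -12, 0, 15] (max |s|=15)
Stage 5 (AMPLIFY 2): 9*2=18, -15*2=-30, -12*2=-24, 0*2=0, 15*2=30 -> [18, -30, -24, 0, 30] (max |s|=30)
Stage 6 (CLIP -7 11): clip(18,-7,11)=11, clip(-30,-7,11)=-7, clip(-24,-7,11)=-7, clip(0,-7,11)=0, clip(30,-7,11)=11 -> [11, -7, -7, 0, 11] (max |s|=11)
Overall max amplitude: 30

Answer: 30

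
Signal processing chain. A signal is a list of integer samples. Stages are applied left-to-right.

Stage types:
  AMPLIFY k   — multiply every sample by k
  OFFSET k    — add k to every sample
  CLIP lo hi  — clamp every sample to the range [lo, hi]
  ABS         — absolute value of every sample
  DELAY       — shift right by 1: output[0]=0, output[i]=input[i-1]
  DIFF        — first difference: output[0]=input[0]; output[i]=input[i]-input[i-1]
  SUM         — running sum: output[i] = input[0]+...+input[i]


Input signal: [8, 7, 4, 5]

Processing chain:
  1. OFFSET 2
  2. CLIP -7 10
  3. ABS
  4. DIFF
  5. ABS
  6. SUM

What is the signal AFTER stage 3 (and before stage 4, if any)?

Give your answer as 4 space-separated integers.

Input: [8, 7, 4, 5]
Stage 1 (OFFSET 2): 8+2=10, 7+2=9, 4+2=6, 5+2=7 -> [10, 9, 6, 7]
Stage 2 (CLIP -7 10): clip(10,-7,10)=10, clip(9,-7,10)=9, clip(6,-7,10)=6, clip(7,-7,10)=7 -> [10, 9, 6, 7]
Stage 3 (ABS): |10|=10, |9|=9, |6|=6, |7|=7 -> [10, 9, 6, 7]

Answer: 10 9 6 7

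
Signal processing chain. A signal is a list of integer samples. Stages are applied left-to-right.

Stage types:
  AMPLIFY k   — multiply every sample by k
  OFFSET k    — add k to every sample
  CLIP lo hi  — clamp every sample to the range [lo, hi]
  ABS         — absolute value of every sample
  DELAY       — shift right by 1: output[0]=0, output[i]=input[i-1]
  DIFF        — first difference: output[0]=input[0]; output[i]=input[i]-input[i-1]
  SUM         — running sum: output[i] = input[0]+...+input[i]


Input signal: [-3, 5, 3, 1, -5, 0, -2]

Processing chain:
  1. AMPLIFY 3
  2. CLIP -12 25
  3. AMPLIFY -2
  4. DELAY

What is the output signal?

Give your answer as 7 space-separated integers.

Input: [-3, 5, 3, 1, -5, 0, -2]
Stage 1 (AMPLIFY 3): -3*3=-9, 5*3=15, 3*3=9, 1*3=3, -5*3=-15, 0*3=0, -2*3=-6 -> [-9, 15, 9, 3, -15, 0, -6]
Stage 2 (CLIP -12 25): clip(-9,-12,25)=-9, clip(15,-12,25)=15, clip(9,-12,25)=9, clip(3,-12,25)=3, clip(-15,-12,25)=-12, clip(0,-12,25)=0, clip(-6,-12,25)=-6 -> [-9, 15, 9, 3, -12, 0, -6]
Stage 3 (AMPLIFY -2): -9*-2=18, 15*-2=-30, 9*-2=-18, 3*-2=-6, -12*-2=24, 0*-2=0, -6*-2=12 -> [18, -30, -18, -6, 24, 0, 12]
Stage 4 (DELAY): [0, 18, -30, -18, -6, 24, 0] = [0, 18, -30, -18, -6, 24, 0] -> [0, 18, -30, -18, -6, 24, 0]

Answer: 0 18 -30 -18 -6 24 0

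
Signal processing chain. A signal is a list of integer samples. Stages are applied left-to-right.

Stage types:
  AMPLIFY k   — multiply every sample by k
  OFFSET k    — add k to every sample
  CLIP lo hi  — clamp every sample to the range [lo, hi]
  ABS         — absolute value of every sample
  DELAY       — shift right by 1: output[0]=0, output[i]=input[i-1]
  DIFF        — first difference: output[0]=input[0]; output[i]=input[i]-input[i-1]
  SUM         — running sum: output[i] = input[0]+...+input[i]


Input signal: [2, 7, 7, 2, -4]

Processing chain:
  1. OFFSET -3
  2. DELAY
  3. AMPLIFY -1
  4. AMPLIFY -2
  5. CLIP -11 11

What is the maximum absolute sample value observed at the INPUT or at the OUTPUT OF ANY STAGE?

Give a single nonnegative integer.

Answer: 8

Derivation:
Input: [2, 7, 7, 2, -4] (max |s|=7)
Stage 1 (OFFSET -3): 2+-3=-1, 7+-3=4, 7+-3=4, 2+-3=-1, -4+-3=-7 -> [-1, 4, 4, -1, -7] (max |s|=7)
Stage 2 (DELAY): [0, -1, 4, 4, -1] = [0, -1, 4, 4, -1] -> [0, -1, 4, 4, -1] (max |s|=4)
Stage 3 (AMPLIFY -1): 0*-1=0, -1*-1=1, 4*-1=-4, 4*-1=-4, -1*-1=1 -> [0, 1, -4, -4, 1] (max |s|=4)
Stage 4 (AMPLIFY -2): 0*-2=0, 1*-2=-2, -4*-2=8, -4*-2=8, 1*-2=-2 -> [0, -2, 8, 8, -2] (max |s|=8)
Stage 5 (CLIP -11 11): clip(0,-11,11)=0, clip(-2,-11,11)=-2, clip(8,-11,11)=8, clip(8,-11,11)=8, clip(-2,-11,11)=-2 -> [0, -2, 8, 8, -2] (max |s|=8)
Overall max amplitude: 8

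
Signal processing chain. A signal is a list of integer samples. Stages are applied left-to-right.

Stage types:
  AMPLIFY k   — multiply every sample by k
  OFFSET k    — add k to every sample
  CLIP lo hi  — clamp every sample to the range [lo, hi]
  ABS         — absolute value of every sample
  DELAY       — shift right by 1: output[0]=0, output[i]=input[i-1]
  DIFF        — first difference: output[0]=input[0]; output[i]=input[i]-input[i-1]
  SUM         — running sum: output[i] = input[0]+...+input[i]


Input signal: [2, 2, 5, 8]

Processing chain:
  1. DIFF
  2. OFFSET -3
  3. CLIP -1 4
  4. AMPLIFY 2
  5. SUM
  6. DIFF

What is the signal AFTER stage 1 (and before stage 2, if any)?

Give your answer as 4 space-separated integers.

Input: [2, 2, 5, 8]
Stage 1 (DIFF): s[0]=2, 2-2=0, 5-2=3, 8-5=3 -> [2, 0, 3, 3]

Answer: 2 0 3 3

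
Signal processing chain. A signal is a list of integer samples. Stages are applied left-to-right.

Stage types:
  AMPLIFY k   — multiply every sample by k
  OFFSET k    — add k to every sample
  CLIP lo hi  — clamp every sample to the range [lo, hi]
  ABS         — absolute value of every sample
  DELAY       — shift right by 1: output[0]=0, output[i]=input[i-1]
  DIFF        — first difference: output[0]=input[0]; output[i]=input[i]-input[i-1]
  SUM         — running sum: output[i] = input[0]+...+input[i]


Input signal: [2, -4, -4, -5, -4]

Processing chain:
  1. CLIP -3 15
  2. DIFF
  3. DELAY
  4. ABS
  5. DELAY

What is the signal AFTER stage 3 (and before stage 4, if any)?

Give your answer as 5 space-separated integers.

Answer: 0 2 -5 0 0

Derivation:
Input: [2, -4, -4, -5, -4]
Stage 1 (CLIP -3 15): clip(2,-3,15)=2, clip(-4,-3,15)=-3, clip(-4,-3,15)=-3, clip(-5,-3,15)=-3, clip(-4,-3,15)=-3 -> [2, -3, -3, -3, -3]
Stage 2 (DIFF): s[0]=2, -3-2=-5, -3--3=0, -3--3=0, -3--3=0 -> [2, -5, 0, 0, 0]
Stage 3 (DELAY): [0, 2, -5, 0, 0] = [0, 2, -5, 0, 0] -> [0, 2, -5, 0, 0]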